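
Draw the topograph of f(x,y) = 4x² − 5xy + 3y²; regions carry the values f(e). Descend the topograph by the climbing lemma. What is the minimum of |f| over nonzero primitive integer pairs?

translate: b→3 (≡-5 mod 8), so (4,-5,3)→(4,3,2)
flip: (4,3,2)→(2,-3,4)
translate: b→1 (≡-3 mod 4), so (2,-3,4)→(2,1,3)
reduced (well bottom): (2,1,3) with a≤c, −a<b≤a
well minimum = a = 2

2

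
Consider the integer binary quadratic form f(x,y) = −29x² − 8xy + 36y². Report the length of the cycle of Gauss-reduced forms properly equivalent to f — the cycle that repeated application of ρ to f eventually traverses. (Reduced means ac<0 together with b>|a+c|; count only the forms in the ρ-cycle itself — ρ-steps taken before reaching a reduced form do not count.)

D = 4240, ⌊√D⌋ = 65
descent: ρ → (36,8,-29)  [lands on river]
river: ρ → (-29,50,15)
river: ρ → (15,40,-44)
river: ρ → (-44,48,11)
river: ρ → (11,62,-9)
river: ρ → (-9,64,4)
river: ρ → (4,64,-9)
river: ρ → (-9,62,11)
river: ρ → (11,48,-44)
river: ρ → (-44,40,15)
river: ρ → (15,50,-29)
river: ρ → (-29,8,36)
river: ρ → (36,64,-1)
river: ρ → (-1,64,36)
ρ-cycle length = 14 (tail of 1 descent step not counted)

14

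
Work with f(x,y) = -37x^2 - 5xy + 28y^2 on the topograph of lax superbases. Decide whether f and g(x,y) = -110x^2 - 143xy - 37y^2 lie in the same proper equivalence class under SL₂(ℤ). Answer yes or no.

D₁ = 4169, D₂ = 4169
river cycle of f (length 66): (28, 61, -4), (-4, 59, 43), (43, 27, -20), (-20, 53, 17), (17, 49, -26), (-26, 55, 11), (11, 55, -26), (-26, 49, 17), (17, 53, -20), (-20, 27, 43), … (56 more)
river cycle of g (length 66): (28, 61, -4), (-4, 59, 43), (43, 27, -20), (-20, 53, 17), (17, 49, -26), (-26, 55, 11), (11, 55, -26), (-26, 49, 17), (17, 53, -20), (-20, 27, 43), … (56 more)
cycles coincide ⇒ equivalent

yes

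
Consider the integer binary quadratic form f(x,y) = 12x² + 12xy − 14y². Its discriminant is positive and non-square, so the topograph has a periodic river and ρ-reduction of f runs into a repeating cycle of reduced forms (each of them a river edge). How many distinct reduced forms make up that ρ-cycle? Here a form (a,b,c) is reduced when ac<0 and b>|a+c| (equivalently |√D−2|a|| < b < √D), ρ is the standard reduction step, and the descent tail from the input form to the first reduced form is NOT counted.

D = 816, ⌊√D⌋ = 28
river: ρ → (-14,16,10)
river: ρ → (10,24,-6)
river: ρ → (-6,24,10)
river: ρ → (10,16,-14)
river: ρ → (-14,12,12)
river: ρ → (12,12,-14)
ρ-cycle length = 6 (tail of 0 descent steps not counted)

6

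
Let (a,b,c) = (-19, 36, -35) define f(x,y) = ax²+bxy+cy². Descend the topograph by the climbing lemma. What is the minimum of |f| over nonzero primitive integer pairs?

translate: b→2 (≡-36 mod 38), so (19,-36,35)→(19,2,18)
flip: (19,2,18)→(18,-2,19)
reduced (well bottom): (18,-2,19) with a≤c, −a<b≤a
well minimum |f| = |-18| = 18 (negative-definite)

18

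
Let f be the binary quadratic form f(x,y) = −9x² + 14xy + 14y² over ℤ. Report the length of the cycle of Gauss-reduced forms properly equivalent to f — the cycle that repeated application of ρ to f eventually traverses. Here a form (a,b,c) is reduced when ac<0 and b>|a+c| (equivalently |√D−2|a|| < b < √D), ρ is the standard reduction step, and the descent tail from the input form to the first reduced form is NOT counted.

D = 700, ⌊√D⌋ = 26
river: ρ → (14,14,-9)
river: ρ → (-9,22,6)
river: ρ → (6,26,-1)
river: ρ → (-1,26,6)
river: ρ → (6,22,-9)
river: ρ → (-9,14,14)
ρ-cycle length = 6 (tail of 0 descent steps not counted)

6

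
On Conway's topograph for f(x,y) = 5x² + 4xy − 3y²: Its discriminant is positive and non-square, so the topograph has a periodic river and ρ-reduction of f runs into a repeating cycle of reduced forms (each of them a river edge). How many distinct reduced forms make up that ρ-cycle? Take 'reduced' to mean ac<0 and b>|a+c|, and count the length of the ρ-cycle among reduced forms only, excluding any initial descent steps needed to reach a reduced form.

D = 76, ⌊√D⌋ = 8
river: ρ → (-3,8,1)
river: ρ → (1,8,-3)
river: ρ → (-3,4,5)
river: ρ → (5,6,-2)
river: ρ → (-2,6,5)
river: ρ → (5,4,-3)
ρ-cycle length = 6 (tail of 0 descent steps not counted)

6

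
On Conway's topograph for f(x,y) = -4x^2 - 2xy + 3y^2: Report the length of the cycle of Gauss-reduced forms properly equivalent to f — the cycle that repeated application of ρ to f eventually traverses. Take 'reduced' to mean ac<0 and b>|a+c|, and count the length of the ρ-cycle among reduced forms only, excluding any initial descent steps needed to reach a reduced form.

D = 52, ⌊√D⌋ = 7
descent: ρ → (3,2,-4)  [lands on river]
river: ρ → (-4,6,1)
river: ρ → (1,6,-4)
river: ρ → (-4,2,3)
river: ρ → (3,4,-3)
river: ρ → (-3,2,4)
river: ρ → (4,6,-1)
river: ρ → (-1,6,4)
river: ρ → (4,2,-3)
river: ρ → (-3,4,3)
ρ-cycle length = 10 (tail of 1 descent step not counted)

10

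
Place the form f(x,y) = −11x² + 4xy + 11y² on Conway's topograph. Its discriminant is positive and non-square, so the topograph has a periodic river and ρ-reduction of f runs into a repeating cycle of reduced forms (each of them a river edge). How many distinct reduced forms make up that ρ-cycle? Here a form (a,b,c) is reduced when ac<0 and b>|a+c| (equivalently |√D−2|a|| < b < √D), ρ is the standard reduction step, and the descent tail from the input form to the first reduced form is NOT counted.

D = 500, ⌊√D⌋ = 22
river: ρ → (11,18,-4)
river: ρ → (-4,22,1)
river: ρ → (1,22,-4)
river: ρ → (-4,18,11)
river: ρ → (11,4,-11)
river: ρ → (-11,18,4)
river: ρ → (4,22,-1)
river: ρ → (-1,22,4)
river: ρ → (4,18,-11)
river: ρ → (-11,4,11)
ρ-cycle length = 10 (tail of 0 descent steps not counted)

10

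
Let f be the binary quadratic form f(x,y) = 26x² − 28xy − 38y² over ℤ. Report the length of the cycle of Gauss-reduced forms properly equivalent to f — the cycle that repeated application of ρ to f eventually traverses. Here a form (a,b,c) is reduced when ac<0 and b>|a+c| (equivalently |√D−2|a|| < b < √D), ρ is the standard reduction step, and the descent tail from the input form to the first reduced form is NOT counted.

D = 4736, ⌊√D⌋ = 68
descent: ρ → (-38,28,26)  [lands on river]
river: ρ → (26,24,-40)
river: ρ → (-40,56,10)
river: ρ → (10,64,-16)
river: ρ → (-16,64,10)
river: ρ → (10,56,-40)
river: ρ → (-40,24,26)
river: ρ → (26,28,-38)
river: ρ → (-38,48,16)
river: ρ → (16,48,-38)
ρ-cycle length = 10 (tail of 1 descent step not counted)

10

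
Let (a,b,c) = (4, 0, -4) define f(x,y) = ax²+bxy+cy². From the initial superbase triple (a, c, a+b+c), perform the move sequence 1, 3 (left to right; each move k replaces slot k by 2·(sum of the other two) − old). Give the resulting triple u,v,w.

start (4,-4,0) = (f(1,0),f(0,1),f(1,1))
replace slot 1: 2·((-4)+0) − 4 = -12 → (-12,-4,0)
replace slot 3: 2·((-12)+(-4)) − 0 = -32 → (-12,-4,-32)

-12,-4,-32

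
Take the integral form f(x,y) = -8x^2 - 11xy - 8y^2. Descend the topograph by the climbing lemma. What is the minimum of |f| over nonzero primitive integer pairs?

translate: b→-5 (≡11 mod 16), so (8,11,8)→(8,-5,5)
flip: (8,-5,5)→(5,5,8)
reduced (well bottom): (5,5,8) with a≤c, −a<b≤a
well minimum |f| = |-5| = 5 (negative-definite)

5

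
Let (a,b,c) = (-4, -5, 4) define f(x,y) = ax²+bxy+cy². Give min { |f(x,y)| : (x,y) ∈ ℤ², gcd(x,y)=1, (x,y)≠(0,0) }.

descent: ρ → (4,5,-4)  [lands on river]
river: ρ → (-4,3,5)
river: ρ → (5,7,-2)
river: ρ → (-2,9,1)
river: ρ → (1,9,-2)
river: ρ → (-2,7,5)
river: ρ → (5,3,-4)
river: ρ → (-4,5,4)
river: ρ → (4,3,-5)
river: ρ → (-5,7,2)
river: ρ → (2,9,-1)
river: ρ → (-1,9,2)
river: ρ → (2,7,-5)
river: ρ → (-5,3,4)
closes: descent 1, river 14
min |a| on river = 1

1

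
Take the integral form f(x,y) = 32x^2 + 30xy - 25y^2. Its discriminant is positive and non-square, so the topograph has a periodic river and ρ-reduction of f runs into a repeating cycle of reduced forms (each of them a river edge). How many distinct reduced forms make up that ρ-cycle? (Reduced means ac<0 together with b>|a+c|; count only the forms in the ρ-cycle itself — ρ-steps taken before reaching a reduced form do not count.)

D = 4100, ⌊√D⌋ = 64
river: ρ → (-25,20,37)
river: ρ → (37,54,-8)
river: ρ → (-8,58,23)
river: ρ → (23,34,-32)
river: ρ → (-32,30,25)
river: ρ → (25,20,-37)
river: ρ → (-37,54,8)
river: ρ → (8,58,-23)
river: ρ → (-23,34,32)
river: ρ → (32,30,-25)
ρ-cycle length = 10 (tail of 0 descent steps not counted)

10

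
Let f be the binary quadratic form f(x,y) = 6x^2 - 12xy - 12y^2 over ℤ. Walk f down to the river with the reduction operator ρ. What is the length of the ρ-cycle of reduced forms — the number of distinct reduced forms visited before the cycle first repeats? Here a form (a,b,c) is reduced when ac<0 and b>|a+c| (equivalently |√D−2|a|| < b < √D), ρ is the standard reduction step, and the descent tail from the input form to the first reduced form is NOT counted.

D = 432, ⌊√D⌋ = 20
descent: ρ → (-12,12,6)  [lands on river]
river: ρ → (6,12,-12)
ρ-cycle length = 2 (tail of 1 descent step not counted)

2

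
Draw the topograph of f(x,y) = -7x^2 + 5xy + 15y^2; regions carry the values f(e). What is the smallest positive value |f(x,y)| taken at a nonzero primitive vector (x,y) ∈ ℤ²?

descent: ρ → (15,-5,-7)
descent: ρ → (-7,19,3)  [lands on river]
river: ρ → (3,17,-13)
river: ρ → (-13,9,7)
river: ρ → (7,19,-3)
river: ρ → (-3,17,13)
river: ρ → (13,9,-7)
closes: descent 2, river 6
min |a| on river = 3

3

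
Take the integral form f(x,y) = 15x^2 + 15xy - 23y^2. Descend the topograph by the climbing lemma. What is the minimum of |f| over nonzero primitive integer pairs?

river: ρ → (-23,31,7)
river: ρ → (7,39,-3)
river: ρ → (-3,39,7)
river: ρ → (7,31,-23)
river: ρ → (-23,15,15)
river: ρ → (15,15,-23)
closes: descent 0, river 6
min |a| on river = 3

3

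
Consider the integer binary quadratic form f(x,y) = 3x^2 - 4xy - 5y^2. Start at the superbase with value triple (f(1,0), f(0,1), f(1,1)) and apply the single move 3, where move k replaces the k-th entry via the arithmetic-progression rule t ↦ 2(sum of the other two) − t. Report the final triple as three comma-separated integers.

start (3,-5,-6) = (f(1,0),f(0,1),f(1,1))
replace slot 3: 2·(3+(-5)) − (-6) = 2 → (3,-5,2)

3,-5,2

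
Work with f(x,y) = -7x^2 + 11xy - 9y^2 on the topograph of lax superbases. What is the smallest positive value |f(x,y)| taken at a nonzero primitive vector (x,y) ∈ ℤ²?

translate: b→3 (≡-11 mod 14), so (7,-11,9)→(7,3,5)
flip: (7,3,5)→(5,-3,7)
reduced (well bottom): (5,-3,7) with a≤c, −a<b≤a
well minimum |f| = |-5| = 5 (negative-definite)

5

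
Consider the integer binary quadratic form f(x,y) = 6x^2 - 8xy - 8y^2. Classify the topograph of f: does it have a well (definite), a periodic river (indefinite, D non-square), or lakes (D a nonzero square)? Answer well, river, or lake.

D = b²−4ac = (-8)² − 4·6·(-8) = 256
D = 16² is a perfect square ⇒ form factors over ℤ ⇒ lakes

lake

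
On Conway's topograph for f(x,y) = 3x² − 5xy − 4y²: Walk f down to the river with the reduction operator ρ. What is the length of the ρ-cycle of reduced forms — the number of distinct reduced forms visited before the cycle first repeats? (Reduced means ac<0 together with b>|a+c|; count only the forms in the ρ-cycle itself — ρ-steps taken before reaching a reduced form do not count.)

D = 73, ⌊√D⌋ = 8
descent: ρ → (-4,5,3)  [lands on river]
river: ρ → (3,7,-2)
river: ρ → (-2,5,6)
river: ρ → (6,7,-1)
river: ρ → (-1,7,6)
river: ρ → (6,5,-2)
river: ρ → (-2,7,3)
river: ρ → (3,5,-4)
river: ρ → (-4,3,4)
river: ρ → (4,5,-3)
river: ρ → (-3,7,2)
river: ρ → (2,5,-6)
river: ρ → (-6,7,1)
river: ρ → (1,7,-6)
river: ρ → (-6,5,2)
river: ρ → (2,7,-3)
river: ρ → (-3,5,4)
river: ρ → (4,3,-4)
ρ-cycle length = 18 (tail of 1 descent step not counted)

18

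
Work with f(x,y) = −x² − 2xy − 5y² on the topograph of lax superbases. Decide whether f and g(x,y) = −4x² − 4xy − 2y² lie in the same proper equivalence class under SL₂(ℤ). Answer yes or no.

D₁ = -16, D₂ = -16
f is negative-definite; reduce −f:
−f: translate: b→0 (≡2 mod 2), so (1,2,5)→(1,0,4)
−f: reduced (well bottom): (1,0,4) with a≤c, −a<b≤a
flip sign back: reduced form of f is (-1,0,-4)
g is negative-definite; reduce −g:
−g: flip: (4,4,2)→(2,-4,4)
−g: translate: b→0 (≡-4 mod 4), so (2,-4,4)→(2,0,2)
−g: reduced (well bottom): (2,0,2) with a≤c, −a<b≤a
flip sign back: reduced form of g is (-2,0,-2)
reduced forms (-1, 0, -4) vs (-2, 0, -2) ⇒ inequivalent

no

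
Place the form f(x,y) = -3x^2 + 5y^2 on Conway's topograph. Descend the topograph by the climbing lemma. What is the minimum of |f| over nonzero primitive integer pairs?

descent: ρ → (5,0,-3)
descent: ρ → (-3,6,2)  [lands on river]
river: ρ → (2,6,-3)
closes: descent 2, river 2
min |a| on river = 2

2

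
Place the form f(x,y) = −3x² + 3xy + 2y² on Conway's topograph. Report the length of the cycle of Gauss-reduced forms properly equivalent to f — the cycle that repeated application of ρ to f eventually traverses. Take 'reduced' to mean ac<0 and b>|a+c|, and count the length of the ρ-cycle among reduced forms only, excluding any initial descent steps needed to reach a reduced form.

D = 33, ⌊√D⌋ = 5
river: ρ → (2,5,-1)
river: ρ → (-1,5,2)
river: ρ → (2,3,-3)
river: ρ → (-3,3,2)
ρ-cycle length = 4 (tail of 0 descent steps not counted)

4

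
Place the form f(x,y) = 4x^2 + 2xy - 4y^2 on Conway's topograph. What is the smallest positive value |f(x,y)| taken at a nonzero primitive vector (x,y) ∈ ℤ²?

river: ρ → (-4,6,2)
river: ρ → (2,6,-4)
river: ρ → (-4,2,4)
river: ρ → (4,6,-2)
river: ρ → (-2,6,4)
river: ρ → (4,2,-4)
closes: descent 0, river 6
min |a| on river = 2

2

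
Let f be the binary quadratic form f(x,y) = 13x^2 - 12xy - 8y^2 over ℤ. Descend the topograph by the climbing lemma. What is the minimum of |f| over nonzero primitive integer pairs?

descent: ρ → (-8,12,13)  [lands on river]
river: ρ → (13,14,-7)
river: ρ → (-7,14,13)
river: ρ → (13,12,-8)
river: ρ → (-8,20,5)
river: ρ → (5,20,-8)
closes: descent 1, river 6
min |a| on river = 5

5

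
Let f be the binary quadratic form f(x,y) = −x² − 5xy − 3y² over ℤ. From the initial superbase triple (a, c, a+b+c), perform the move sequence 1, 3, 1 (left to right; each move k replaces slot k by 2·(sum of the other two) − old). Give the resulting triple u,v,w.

start (-1,-3,-9) = (f(1,0),f(0,1),f(1,1))
replace slot 1: 2·((-3)+(-9)) − (-1) = -23 → (-23,-3,-9)
replace slot 3: 2·((-23)+(-3)) − (-9) = -43 → (-23,-3,-43)
replace slot 1: 2·((-3)+(-43)) − (-23) = -69 → (-69,-3,-43)

-69,-3,-43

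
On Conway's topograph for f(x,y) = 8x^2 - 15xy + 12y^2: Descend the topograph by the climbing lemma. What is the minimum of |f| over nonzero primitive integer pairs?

translate: b→1 (≡-15 mod 16), so (8,-15,12)→(8,1,5)
flip: (8,1,5)→(5,-1,8)
reduced (well bottom): (5,-1,8) with a≤c, −a<b≤a
well minimum = a = 5

5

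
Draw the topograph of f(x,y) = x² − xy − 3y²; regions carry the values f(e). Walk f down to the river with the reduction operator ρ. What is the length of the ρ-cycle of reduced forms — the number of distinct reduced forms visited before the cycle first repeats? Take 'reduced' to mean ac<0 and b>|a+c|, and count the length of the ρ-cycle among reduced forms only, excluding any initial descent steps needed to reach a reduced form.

D = 13, ⌊√D⌋ = 3
descent: ρ → (-3,1,1)
descent: ρ → (1,3,-1)  [lands on river]
river: ρ → (-1,3,1)
ρ-cycle length = 2 (tail of 2 descent steps not counted)

2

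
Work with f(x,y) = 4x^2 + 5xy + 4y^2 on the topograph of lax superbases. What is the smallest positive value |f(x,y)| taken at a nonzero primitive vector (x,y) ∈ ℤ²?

translate: b→-3 (≡5 mod 8), so (4,5,4)→(4,-3,3)
flip: (4,-3,3)→(3,3,4)
reduced (well bottom): (3,3,4) with a≤c, −a<b≤a
well minimum = a = 3

3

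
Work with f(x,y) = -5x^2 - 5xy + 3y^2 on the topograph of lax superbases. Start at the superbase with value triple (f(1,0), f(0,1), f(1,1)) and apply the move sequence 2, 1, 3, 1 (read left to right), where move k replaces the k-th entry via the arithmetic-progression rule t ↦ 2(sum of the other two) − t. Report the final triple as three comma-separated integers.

start (-5,3,-7) = (f(1,0),f(0,1),f(1,1))
replace slot 2: 2·((-5)+(-7)) − 3 = -27 → (-5,-27,-7)
replace slot 1: 2·((-27)+(-7)) − (-5) = -63 → (-63,-27,-7)
replace slot 3: 2·((-63)+(-27)) − (-7) = -173 → (-63,-27,-173)
replace slot 1: 2·((-27)+(-173)) − (-63) = -337 → (-337,-27,-173)

-337,-27,-173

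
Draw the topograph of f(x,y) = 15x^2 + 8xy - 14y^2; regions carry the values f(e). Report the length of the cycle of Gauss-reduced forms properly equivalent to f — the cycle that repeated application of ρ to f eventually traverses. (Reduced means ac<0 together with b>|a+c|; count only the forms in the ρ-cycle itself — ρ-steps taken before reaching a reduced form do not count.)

D = 904, ⌊√D⌋ = 30
river: ρ → (-14,20,9)
river: ρ → (9,16,-18)
river: ρ → (-18,20,7)
river: ρ → (7,22,-15)
river: ρ → (-15,8,14)
river: ρ → (14,20,-9)
river: ρ → (-9,16,18)
river: ρ → (18,20,-7)
river: ρ → (-7,22,15)
river: ρ → (15,8,-14)
ρ-cycle length = 10 (tail of 0 descent steps not counted)

10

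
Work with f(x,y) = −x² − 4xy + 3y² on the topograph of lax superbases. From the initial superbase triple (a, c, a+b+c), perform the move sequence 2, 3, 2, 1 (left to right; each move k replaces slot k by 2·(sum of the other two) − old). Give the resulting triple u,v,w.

start (-1,3,-2) = (f(1,0),f(0,1),f(1,1))
replace slot 2: 2·((-1)+(-2)) − 3 = -9 → (-1,-9,-2)
replace slot 3: 2·((-1)+(-9)) − (-2) = -18 → (-1,-9,-18)
replace slot 2: 2·((-1)+(-18)) − (-9) = -29 → (-1,-29,-18)
replace slot 1: 2·((-29)+(-18)) − (-1) = -93 → (-93,-29,-18)

-93,-29,-18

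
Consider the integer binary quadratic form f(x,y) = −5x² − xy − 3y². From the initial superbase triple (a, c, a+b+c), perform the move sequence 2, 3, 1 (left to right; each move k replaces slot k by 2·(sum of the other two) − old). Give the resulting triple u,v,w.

start (-5,-3,-9) = (f(1,0),f(0,1),f(1,1))
replace slot 2: 2·((-5)+(-9)) − (-3) = -25 → (-5,-25,-9)
replace slot 3: 2·((-5)+(-25)) − (-9) = -51 → (-5,-25,-51)
replace slot 1: 2·((-25)+(-51)) − (-5) = -147 → (-147,-25,-51)

-147,-25,-51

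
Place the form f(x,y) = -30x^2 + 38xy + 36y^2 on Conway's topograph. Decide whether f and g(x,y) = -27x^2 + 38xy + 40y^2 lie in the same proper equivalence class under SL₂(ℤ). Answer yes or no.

D₁ = 5764, D₂ = 5764
river cycle of f (length 52): (36, 34, -32), (-32, 30, 38), (38, 46, -24), (-24, 50, 34), (34, 18, -40), (-40, 62, 12), (12, 58, -50), (-50, 42, 20), (20, 38, -54), (-54, 70, 4), … (42 more)
river cycle of g (length 48): (40, 42, -25), (-25, 58, 24), (24, 38, -45), (-45, 52, 17), (17, 50, -48), (-48, 46, 19), (19, 68, -15), (-15, 52, 51), (51, 50, -16), (-16, 46, 57), … (38 more)
cycles differ ⇒ inequivalent

no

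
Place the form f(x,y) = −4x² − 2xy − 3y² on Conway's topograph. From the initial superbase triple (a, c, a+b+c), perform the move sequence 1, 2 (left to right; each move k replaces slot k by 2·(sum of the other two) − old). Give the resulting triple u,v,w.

start (-4,-3,-9) = (f(1,0),f(0,1),f(1,1))
replace slot 1: 2·((-3)+(-9)) − (-4) = -20 → (-20,-3,-9)
replace slot 2: 2·((-20)+(-9)) − (-3) = -55 → (-20,-55,-9)

-20,-55,-9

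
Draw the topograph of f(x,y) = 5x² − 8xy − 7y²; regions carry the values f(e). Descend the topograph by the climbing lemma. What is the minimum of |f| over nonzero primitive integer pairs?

descent: ρ → (-7,8,5)  [lands on river]
river: ρ → (5,12,-3)
river: ρ → (-3,12,5)
river: ρ → (5,8,-7)
river: ρ → (-7,6,6)
river: ρ → (6,6,-7)
closes: descent 1, river 6
min |a| on river = 3

3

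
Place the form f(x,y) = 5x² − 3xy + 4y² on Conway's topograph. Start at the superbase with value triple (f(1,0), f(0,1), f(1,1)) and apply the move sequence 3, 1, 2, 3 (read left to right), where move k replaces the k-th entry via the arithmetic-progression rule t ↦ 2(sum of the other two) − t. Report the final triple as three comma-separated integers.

start (5,4,6) = (f(1,0),f(0,1),f(1,1))
replace slot 3: 2·(5+4) − 6 = 12 → (5,4,12)
replace slot 1: 2·(4+12) − 5 = 27 → (27,4,12)
replace slot 2: 2·(27+12) − 4 = 74 → (27,74,12)
replace slot 3: 2·(27+74) − 12 = 190 → (27,74,190)

27,74,190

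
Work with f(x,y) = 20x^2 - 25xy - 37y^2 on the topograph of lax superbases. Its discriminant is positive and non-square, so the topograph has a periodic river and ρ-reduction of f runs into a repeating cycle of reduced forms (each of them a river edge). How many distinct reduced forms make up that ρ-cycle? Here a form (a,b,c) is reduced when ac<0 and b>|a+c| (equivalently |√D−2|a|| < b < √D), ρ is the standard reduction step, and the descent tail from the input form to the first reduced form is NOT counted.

D = 3585, ⌊√D⌋ = 59
descent: ρ → (-37,25,20)  [lands on river]
river: ρ → (20,55,-7)
river: ρ → (-7,57,12)
river: ρ → (12,39,-43)
river: ρ → (-43,47,8)
river: ρ → (8,49,-37)
ρ-cycle length = 6 (tail of 1 descent step not counted)

6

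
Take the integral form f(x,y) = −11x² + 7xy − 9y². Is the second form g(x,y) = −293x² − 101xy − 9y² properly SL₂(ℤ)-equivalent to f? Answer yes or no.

D₁ = -347, D₂ = -347
f is negative-definite; reduce −f:
−f: flip: (11,-7,9)→(9,7,11)
−f: reduced (well bottom): (9,7,11) with a≤c, −a<b≤a
flip sign back: reduced form of f is (-9,-7,-11)
g is negative-definite; reduce −g:
−g: flip: (293,101,9)→(9,-101,293)
−g: translate: b→7 (≡-101 mod 18), so (9,-101,293)→(9,7,11)
−g: reduced (well bottom): (9,7,11) with a≤c, −a<b≤a
flip sign back: reduced form of g is (-9,-7,-11)
reduced forms (-9, -7, -11) vs (-9, -7, -11) ⇒ equivalent

yes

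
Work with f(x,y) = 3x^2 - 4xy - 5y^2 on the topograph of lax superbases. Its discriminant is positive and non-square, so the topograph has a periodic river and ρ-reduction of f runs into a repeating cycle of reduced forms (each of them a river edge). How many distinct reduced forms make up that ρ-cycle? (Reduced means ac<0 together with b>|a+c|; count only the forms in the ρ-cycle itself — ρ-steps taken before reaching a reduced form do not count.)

D = 76, ⌊√D⌋ = 8
descent: ρ → (-5,4,3)  [lands on river]
river: ρ → (3,8,-1)
river: ρ → (-1,8,3)
river: ρ → (3,4,-5)
river: ρ → (-5,6,2)
river: ρ → (2,6,-5)
ρ-cycle length = 6 (tail of 1 descent step not counted)

6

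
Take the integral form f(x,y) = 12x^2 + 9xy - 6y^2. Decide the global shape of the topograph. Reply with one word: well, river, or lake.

D = b²−4ac = 9² − 4·12·(-6) = 369
D > 0 non-square ⇒ indefinite ⇒ periodic river

river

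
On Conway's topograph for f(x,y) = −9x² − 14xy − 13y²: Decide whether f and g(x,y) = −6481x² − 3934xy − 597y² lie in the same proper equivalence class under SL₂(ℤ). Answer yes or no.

D₁ = -272, D₂ = -272
f is negative-definite; reduce −f:
−f: translate: b→-4 (≡14 mod 18), so (9,14,13)→(9,-4,8)
−f: flip: (9,-4,8)→(8,4,9)
−f: reduced (well bottom): (8,4,9) with a≤c, −a<b≤a
flip sign back: reduced form of f is (-8,-4,-9)
g is negative-definite; reduce −g:
−g: flip: (6481,3934,597)→(597,-3934,6481)
−g: translate: b→-352 (≡-3934 mod 1194), so (597,-3934,6481)→(597,-352,52)
−g: flip: (597,-352,52)→(52,352,597)
−g: translate: b→40 (≡352 mod 104), so (52,352,597)→(52,40,9)
−g: flip: (52,40,9)→(9,-40,52)
−g: translate: b→-4 (≡-40 mod 18), so (9,-40,52)→(9,-4,8)
−g: flip: (9,-4,8)→(8,4,9)
−g: reduced (well bottom): (8,4,9) with a≤c, −a<b≤a
flip sign back: reduced form of g is (-8,-4,-9)
reduced forms (-8, -4, -9) vs (-8, -4, -9) ⇒ equivalent

yes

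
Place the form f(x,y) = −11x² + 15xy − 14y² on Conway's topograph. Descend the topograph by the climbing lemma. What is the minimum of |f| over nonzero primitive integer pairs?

translate: b→7 (≡-15 mod 22), so (11,-15,14)→(11,7,10)
flip: (11,7,10)→(10,-7,11)
reduced (well bottom): (10,-7,11) with a≤c, −a<b≤a
well minimum |f| = |-10| = 10 (negative-definite)

10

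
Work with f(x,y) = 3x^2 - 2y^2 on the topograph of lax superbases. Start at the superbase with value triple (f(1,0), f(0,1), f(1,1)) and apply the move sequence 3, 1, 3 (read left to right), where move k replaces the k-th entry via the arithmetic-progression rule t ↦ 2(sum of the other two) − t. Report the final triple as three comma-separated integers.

start (3,-2,1) = (f(1,0),f(0,1),f(1,1))
replace slot 3: 2·(3+(-2)) − 1 = 1 → (3,-2,1)
replace slot 1: 2·((-2)+1) − 3 = -5 → (-5,-2,1)
replace slot 3: 2·((-5)+(-2)) − 1 = -15 → (-5,-2,-15)

-5,-2,-15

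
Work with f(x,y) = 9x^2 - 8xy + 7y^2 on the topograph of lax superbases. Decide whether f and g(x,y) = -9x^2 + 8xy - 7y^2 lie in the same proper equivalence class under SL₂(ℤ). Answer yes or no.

D₁ = -188, D₂ = -188
f: flip: (9,-8,7)→(7,8,9)
f: translate: b→-6 (≡8 mod 14), so (7,8,9)→(7,-6,8)
f: reduced (well bottom): (7,-6,8) with a≤c, −a<b≤a
g is negative-definite; reduce −g:
−g: flip: (9,-8,7)→(7,8,9)
−g: translate: b→-6 (≡8 mod 14), so (7,8,9)→(7,-6,8)
−g: reduced (well bottom): (7,-6,8) with a≤c, −a<b≤a
flip sign back: reduced form of g is (-7,6,-8)
reduced forms (7, -6, 8) vs (-7, 6, -8) ⇒ inequivalent

no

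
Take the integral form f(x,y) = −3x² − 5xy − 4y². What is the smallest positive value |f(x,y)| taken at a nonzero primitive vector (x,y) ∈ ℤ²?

translate: b→-1 (≡5 mod 6), so (3,5,4)→(3,-1,2)
flip: (3,-1,2)→(2,1,3)
reduced (well bottom): (2,1,3) with a≤c, −a<b≤a
well minimum |f| = |-2| = 2 (negative-definite)

2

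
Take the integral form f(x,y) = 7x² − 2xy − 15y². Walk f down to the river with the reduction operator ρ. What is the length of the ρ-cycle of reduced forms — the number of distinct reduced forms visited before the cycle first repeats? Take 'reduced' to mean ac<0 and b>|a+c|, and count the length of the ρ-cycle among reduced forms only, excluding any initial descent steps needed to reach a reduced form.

D = 424, ⌊√D⌋ = 20
descent: ρ → (-15,2,7)
descent: ρ → (7,12,-10)  [lands on river]
river: ρ → (-10,8,9)
river: ρ → (9,10,-9)
river: ρ → (-9,8,10)
river: ρ → (10,12,-7)
river: ρ → (-7,16,6)
river: ρ → (6,20,-1)
river: ρ → (-1,20,6)
river: ρ → (6,16,-7)
river: ρ → (-7,12,10)
river: ρ → (10,8,-9)
river: ρ → (-9,10,9)
river: ρ → (9,8,-10)
river: ρ → (-10,12,7)
river: ρ → (7,16,-6)
river: ρ → (-6,20,1)
river: ρ → (1,20,-6)
river: ρ → (-6,16,7)
ρ-cycle length = 18 (tail of 2 descent steps not counted)

18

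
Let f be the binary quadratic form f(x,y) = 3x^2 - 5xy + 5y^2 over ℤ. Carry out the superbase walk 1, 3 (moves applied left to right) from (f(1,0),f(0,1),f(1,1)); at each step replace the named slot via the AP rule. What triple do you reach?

start (3,5,3) = (f(1,0),f(0,1),f(1,1))
replace slot 1: 2·(5+3) − 3 = 13 → (13,5,3)
replace slot 3: 2·(13+5) − 3 = 33 → (13,5,33)

13,5,33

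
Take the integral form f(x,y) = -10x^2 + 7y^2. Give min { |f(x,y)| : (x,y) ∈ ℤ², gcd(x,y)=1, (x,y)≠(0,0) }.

descent: ρ → (7,14,-3)  [lands on river]
river: ρ → (-3,16,2)
river: ρ → (2,16,-3)
river: ρ → (-3,14,7)
closes: descent 1, river 4
min |a| on river = 2

2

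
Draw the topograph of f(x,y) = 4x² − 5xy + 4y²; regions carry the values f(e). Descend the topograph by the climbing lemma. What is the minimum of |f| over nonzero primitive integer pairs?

translate: b→3 (≡-5 mod 8), so (4,-5,4)→(4,3,3)
flip: (4,3,3)→(3,-3,4)
translate: b→3 (≡-3 mod 6), so (3,-3,4)→(3,3,4)
reduced (well bottom): (3,3,4) with a≤c, −a<b≤a
well minimum = a = 3

3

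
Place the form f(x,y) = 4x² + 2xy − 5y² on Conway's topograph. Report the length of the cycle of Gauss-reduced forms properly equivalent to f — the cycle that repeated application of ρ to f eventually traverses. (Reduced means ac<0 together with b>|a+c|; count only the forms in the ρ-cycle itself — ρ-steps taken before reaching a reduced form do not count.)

D = 84, ⌊√D⌋ = 9
river: ρ → (-5,8,1)
river: ρ → (1,8,-5)
river: ρ → (-5,2,4)
river: ρ → (4,6,-3)
river: ρ → (-3,6,4)
river: ρ → (4,2,-5)
ρ-cycle length = 6 (tail of 0 descent steps not counted)

6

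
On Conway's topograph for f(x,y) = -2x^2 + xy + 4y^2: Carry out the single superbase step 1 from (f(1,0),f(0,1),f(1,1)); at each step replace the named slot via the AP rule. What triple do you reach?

start (-2,4,3) = (f(1,0),f(0,1),f(1,1))
replace slot 1: 2·(4+3) − (-2) = 16 → (16,4,3)

16,4,3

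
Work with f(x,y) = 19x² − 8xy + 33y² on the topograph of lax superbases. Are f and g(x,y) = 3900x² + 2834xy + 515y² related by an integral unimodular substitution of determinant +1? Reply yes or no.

D₁ = -2444, D₂ = -2444
f: reduced (well bottom): (19,-8,33) with a≤c, −a<b≤a
g: flip: (3900,2834,515)→(515,-2834,3900)
g: translate: b→256 (≡-2834 mod 1030), so (515,-2834,3900)→(515,256,33)
g: flip: (515,256,33)→(33,-256,515)
g: translate: b→8 (≡-256 mod 66), so (33,-256,515)→(33,8,19)
g: flip: (33,8,19)→(19,-8,33)
g: reduced (well bottom): (19,-8,33) with a≤c, −a<b≤a
reduced forms (19, -8, 33) vs (19, -8, 33) ⇒ equivalent

yes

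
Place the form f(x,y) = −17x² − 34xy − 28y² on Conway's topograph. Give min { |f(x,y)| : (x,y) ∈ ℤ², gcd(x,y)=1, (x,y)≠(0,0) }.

translate: b→0 (≡34 mod 34), so (17,34,28)→(17,0,11)
flip: (17,0,11)→(11,0,17)
reduced (well bottom): (11,0,17) with a≤c, −a<b≤a
well minimum |f| = |-11| = 11 (negative-definite)

11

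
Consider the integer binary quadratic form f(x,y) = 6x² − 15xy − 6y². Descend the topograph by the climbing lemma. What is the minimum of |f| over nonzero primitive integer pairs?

descent: ρ → (-6,15,6)  [lands on river]
river: ρ → (6,9,-12)
river: ρ → (-12,15,3)
river: ρ → (3,15,-12)
river: ρ → (-12,9,6)
river: ρ → (6,15,-6)
river: ρ → (-6,9,12)
river: ρ → (12,15,-3)
river: ρ → (-3,15,12)
river: ρ → (12,9,-6)
closes: descent 1, river 10
min |a| on river = 3

3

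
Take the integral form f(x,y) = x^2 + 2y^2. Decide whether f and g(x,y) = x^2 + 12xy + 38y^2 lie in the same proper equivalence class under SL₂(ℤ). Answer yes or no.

D₁ = -8, D₂ = -8
f: reduced (well bottom): (1,0,2) with a≤c, −a<b≤a
g: translate: b→0 (≡12 mod 2), so (1,12,38)→(1,0,2)
g: reduced (well bottom): (1,0,2) with a≤c, −a<b≤a
reduced forms (1, 0, 2) vs (1, 0, 2) ⇒ equivalent

yes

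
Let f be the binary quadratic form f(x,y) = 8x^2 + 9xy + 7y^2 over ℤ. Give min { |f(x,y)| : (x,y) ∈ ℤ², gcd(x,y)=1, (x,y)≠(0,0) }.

translate: b→-7 (≡9 mod 16), so (8,9,7)→(8,-7,6)
flip: (8,-7,6)→(6,7,8)
translate: b→-5 (≡7 mod 12), so (6,7,8)→(6,-5,7)
reduced (well bottom): (6,-5,7) with a≤c, −a<b≤a
well minimum = a = 6

6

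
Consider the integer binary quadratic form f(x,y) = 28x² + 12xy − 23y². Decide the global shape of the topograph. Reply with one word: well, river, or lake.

D = b²−4ac = 12² − 4·28·(-23) = 2720
D > 0 non-square ⇒ indefinite ⇒ periodic river

river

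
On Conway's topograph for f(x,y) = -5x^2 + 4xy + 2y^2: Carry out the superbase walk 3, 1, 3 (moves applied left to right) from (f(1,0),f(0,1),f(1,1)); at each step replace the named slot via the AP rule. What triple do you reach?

start (-5,2,1) = (f(1,0),f(0,1),f(1,1))
replace slot 3: 2·((-5)+2) − 1 = -7 → (-5,2,-7)
replace slot 1: 2·(2+(-7)) − (-5) = -5 → (-5,2,-7)
replace slot 3: 2·((-5)+2) − (-7) = 1 → (-5,2,1)

-5,2,1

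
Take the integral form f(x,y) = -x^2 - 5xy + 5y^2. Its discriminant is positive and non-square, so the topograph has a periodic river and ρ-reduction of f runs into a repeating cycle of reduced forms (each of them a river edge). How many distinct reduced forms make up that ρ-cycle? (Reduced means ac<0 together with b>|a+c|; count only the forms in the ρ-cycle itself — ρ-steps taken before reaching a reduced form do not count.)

D = 45, ⌊√D⌋ = 6
descent: ρ → (5,5,-1)  [lands on river]
river: ρ → (-1,5,5)
ρ-cycle length = 2 (tail of 1 descent step not counted)

2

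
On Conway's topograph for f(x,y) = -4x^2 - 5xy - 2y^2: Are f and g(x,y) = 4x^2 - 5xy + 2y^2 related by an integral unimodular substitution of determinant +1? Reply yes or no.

D₁ = -7, D₂ = -7
f is negative-definite; reduce −f:
−f: translate: b→-3 (≡5 mod 8), so (4,5,2)→(4,-3,1)
−f: flip: (4,-3,1)→(1,3,4)
−f: translate: b→1 (≡3 mod 2), so (1,3,4)→(1,1,2)
−f: reduced (well bottom): (1,1,2) with a≤c, −a<b≤a
flip sign back: reduced form of f is (-1,-1,-2)
g: translate: b→3 (≡-5 mod 8), so (4,-5,2)→(4,3,1)
g: flip: (4,3,1)→(1,-3,4)
g: translate: b→1 (≡-3 mod 2), so (1,-3,4)→(1,1,2)
g: reduced (well bottom): (1,1,2) with a≤c, −a<b≤a
reduced forms (-1, -1, -2) vs (1, 1, 2) ⇒ inequivalent

no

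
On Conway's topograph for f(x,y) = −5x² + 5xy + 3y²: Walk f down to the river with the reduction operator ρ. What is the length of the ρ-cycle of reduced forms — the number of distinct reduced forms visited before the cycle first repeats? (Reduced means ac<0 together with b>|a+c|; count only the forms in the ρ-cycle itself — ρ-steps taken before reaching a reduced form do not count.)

D = 85, ⌊√D⌋ = 9
river: ρ → (3,7,-3)
river: ρ → (-3,5,5)
river: ρ → (5,5,-3)
river: ρ → (-3,7,3)
river: ρ → (3,5,-5)
river: ρ → (-5,5,3)
ρ-cycle length = 6 (tail of 0 descent steps not counted)

6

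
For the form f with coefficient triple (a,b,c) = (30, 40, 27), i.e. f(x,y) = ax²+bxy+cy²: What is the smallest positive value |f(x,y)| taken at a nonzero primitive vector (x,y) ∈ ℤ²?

translate: b→-20 (≡40 mod 60), so (30,40,27)→(30,-20,17)
flip: (30,-20,17)→(17,20,30)
translate: b→-14 (≡20 mod 34), so (17,20,30)→(17,-14,27)
reduced (well bottom): (17,-14,27) with a≤c, −a<b≤a
well minimum = a = 17

17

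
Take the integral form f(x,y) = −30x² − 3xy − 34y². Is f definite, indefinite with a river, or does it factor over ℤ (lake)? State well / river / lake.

D = b²−4ac = (-3)² − 4·(-30)·(-34) = -4071
D < 0 ⇒ definite ⇒ every region one sign ⇒ single well

well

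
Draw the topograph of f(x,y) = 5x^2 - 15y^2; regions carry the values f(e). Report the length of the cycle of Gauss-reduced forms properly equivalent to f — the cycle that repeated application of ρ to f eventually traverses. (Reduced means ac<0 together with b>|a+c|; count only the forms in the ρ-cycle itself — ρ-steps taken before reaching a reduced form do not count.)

D = 300, ⌊√D⌋ = 17
descent: ρ → (-15,0,5)
descent: ρ → (5,10,-10)  [lands on river]
river: ρ → (-10,10,5)
ρ-cycle length = 2 (tail of 2 descent steps not counted)

2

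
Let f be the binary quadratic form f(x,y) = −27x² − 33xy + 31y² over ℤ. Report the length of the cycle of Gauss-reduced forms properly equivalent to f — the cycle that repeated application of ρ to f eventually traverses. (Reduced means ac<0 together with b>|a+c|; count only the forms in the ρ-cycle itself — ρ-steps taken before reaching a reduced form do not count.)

D = 4437, ⌊√D⌋ = 66
descent: ρ → (31,33,-27)  [lands on river]
river: ρ → (-27,21,37)
river: ρ → (37,53,-11)
river: ρ → (-11,57,27)
river: ρ → (27,51,-17)
river: ρ → (-17,51,27)
river: ρ → (27,57,-11)
river: ρ → (-11,53,37)
river: ρ → (37,21,-27)
river: ρ → (-27,33,31)
river: ρ → (31,29,-29)
river: ρ → (-29,29,31)
ρ-cycle length = 12 (tail of 1 descent step not counted)

12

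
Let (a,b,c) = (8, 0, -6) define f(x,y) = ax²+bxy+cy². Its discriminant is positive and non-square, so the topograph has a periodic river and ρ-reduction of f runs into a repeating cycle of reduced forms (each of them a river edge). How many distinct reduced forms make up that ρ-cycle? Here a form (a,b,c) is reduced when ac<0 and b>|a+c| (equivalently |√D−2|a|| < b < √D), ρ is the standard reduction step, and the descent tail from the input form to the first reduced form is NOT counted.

D = 192, ⌊√D⌋ = 13
descent: ρ → (-6,12,2)  [lands on river]
river: ρ → (2,12,-6)
ρ-cycle length = 2 (tail of 1 descent step not counted)

2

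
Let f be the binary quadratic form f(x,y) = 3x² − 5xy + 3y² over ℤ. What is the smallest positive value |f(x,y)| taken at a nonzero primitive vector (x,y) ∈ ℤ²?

translate: b→1 (≡-5 mod 6), so (3,-5,3)→(3,1,1)
flip: (3,1,1)→(1,-1,3)
translate: b→1 (≡-1 mod 2), so (1,-1,3)→(1,1,3)
reduced (well bottom): (1,1,3) with a≤c, −a<b≤a
well minimum = a = 1

1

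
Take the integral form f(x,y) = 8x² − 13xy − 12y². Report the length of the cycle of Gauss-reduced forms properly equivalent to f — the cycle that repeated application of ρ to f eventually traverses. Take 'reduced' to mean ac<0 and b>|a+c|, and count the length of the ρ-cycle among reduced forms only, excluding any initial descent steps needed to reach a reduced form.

D = 553, ⌊√D⌋ = 23
descent: ρ → (-12,13,8)  [lands on river]
river: ρ → (8,19,-6)
river: ρ → (-6,17,11)
river: ρ → (11,5,-12)
river: ρ → (-12,19,4)
river: ρ → (4,21,-7)
river: ρ → (-7,21,4)
river: ρ → (4,19,-12)
river: ρ → (-12,5,11)
river: ρ → (11,17,-6)
river: ρ → (-6,19,8)
river: ρ → (8,13,-12)
river: ρ → (-12,11,9)
river: ρ → (9,7,-14)
river: ρ → (-14,21,2)
river: ρ → (2,23,-3)
river: ρ → (-3,19,16)
river: ρ → (16,13,-6)
river: ρ → (-6,23,1)
river: ρ → (1,23,-6)
river: ρ → (-6,13,16)
river: ρ → (16,19,-3)
river: ρ → (-3,23,2)
river: ρ → (2,21,-14)
river: ρ → (-14,7,9)
river: ρ → (9,11,-12)
ρ-cycle length = 26 (tail of 1 descent step not counted)

26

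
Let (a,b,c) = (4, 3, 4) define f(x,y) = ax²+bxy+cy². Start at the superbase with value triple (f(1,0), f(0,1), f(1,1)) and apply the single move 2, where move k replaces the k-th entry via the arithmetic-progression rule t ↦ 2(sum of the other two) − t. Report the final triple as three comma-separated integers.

start (4,4,11) = (f(1,0),f(0,1),f(1,1))
replace slot 2: 2·(4+11) − 4 = 26 → (4,26,11)

4,26,11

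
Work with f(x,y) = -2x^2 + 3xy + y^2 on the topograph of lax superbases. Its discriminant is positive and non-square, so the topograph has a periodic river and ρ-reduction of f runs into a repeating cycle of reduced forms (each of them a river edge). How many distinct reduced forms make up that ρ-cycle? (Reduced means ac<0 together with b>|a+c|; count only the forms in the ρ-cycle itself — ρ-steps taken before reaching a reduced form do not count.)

D = 17, ⌊√D⌋ = 4
river: ρ → (1,3,-2)
river: ρ → (-2,1,2)
river: ρ → (2,3,-1)
river: ρ → (-1,3,2)
river: ρ → (2,1,-2)
river: ρ → (-2,3,1)
ρ-cycle length = 6 (tail of 0 descent steps not counted)

6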